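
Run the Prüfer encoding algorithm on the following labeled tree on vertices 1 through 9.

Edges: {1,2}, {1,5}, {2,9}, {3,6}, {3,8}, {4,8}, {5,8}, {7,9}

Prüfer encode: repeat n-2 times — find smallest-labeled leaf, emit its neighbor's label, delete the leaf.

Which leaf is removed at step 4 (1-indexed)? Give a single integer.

Answer: 7

Derivation:
Step 1: current leaves = {4,6,7}. Remove leaf 4 (neighbor: 8).
Step 2: current leaves = {6,7}. Remove leaf 6 (neighbor: 3).
Step 3: current leaves = {3,7}. Remove leaf 3 (neighbor: 8).
Step 4: current leaves = {7,8}. Remove leaf 7 (neighbor: 9).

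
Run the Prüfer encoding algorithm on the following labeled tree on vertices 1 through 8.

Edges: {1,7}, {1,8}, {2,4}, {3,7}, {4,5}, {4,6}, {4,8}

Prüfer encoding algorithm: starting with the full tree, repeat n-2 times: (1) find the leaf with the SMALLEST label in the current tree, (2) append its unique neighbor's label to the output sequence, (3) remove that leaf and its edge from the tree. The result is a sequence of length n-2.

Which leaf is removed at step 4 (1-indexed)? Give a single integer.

Answer: 6

Derivation:
Step 1: current leaves = {2,3,5,6}. Remove leaf 2 (neighbor: 4).
Step 2: current leaves = {3,5,6}. Remove leaf 3 (neighbor: 7).
Step 3: current leaves = {5,6,7}. Remove leaf 5 (neighbor: 4).
Step 4: current leaves = {6,7}. Remove leaf 6 (neighbor: 4).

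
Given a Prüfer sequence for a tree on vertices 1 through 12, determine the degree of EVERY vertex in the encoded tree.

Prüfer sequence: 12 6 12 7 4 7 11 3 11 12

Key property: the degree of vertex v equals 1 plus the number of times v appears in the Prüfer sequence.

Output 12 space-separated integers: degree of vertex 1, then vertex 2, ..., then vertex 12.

p_1 = 12: count[12] becomes 1
p_2 = 6: count[6] becomes 1
p_3 = 12: count[12] becomes 2
p_4 = 7: count[7] becomes 1
p_5 = 4: count[4] becomes 1
p_6 = 7: count[7] becomes 2
p_7 = 11: count[11] becomes 1
p_8 = 3: count[3] becomes 1
p_9 = 11: count[11] becomes 2
p_10 = 12: count[12] becomes 3
Degrees (1 + count): deg[1]=1+0=1, deg[2]=1+0=1, deg[3]=1+1=2, deg[4]=1+1=2, deg[5]=1+0=1, deg[6]=1+1=2, deg[7]=1+2=3, deg[8]=1+0=1, deg[9]=1+0=1, deg[10]=1+0=1, deg[11]=1+2=3, deg[12]=1+3=4

Answer: 1 1 2 2 1 2 3 1 1 1 3 4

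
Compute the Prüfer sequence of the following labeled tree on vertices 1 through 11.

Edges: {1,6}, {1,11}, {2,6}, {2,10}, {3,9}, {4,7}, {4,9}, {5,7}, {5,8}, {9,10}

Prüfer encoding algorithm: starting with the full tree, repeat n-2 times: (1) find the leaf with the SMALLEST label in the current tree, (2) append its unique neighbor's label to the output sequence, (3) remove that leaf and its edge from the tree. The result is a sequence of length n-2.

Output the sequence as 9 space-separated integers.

Answer: 9 5 7 4 9 10 2 6 1

Derivation:
Step 1: leaves = {3,8,11}. Remove smallest leaf 3, emit neighbor 9.
Step 2: leaves = {8,11}. Remove smallest leaf 8, emit neighbor 5.
Step 3: leaves = {5,11}. Remove smallest leaf 5, emit neighbor 7.
Step 4: leaves = {7,11}. Remove smallest leaf 7, emit neighbor 4.
Step 5: leaves = {4,11}. Remove smallest leaf 4, emit neighbor 9.
Step 6: leaves = {9,11}. Remove smallest leaf 9, emit neighbor 10.
Step 7: leaves = {10,11}. Remove smallest leaf 10, emit neighbor 2.
Step 8: leaves = {2,11}. Remove smallest leaf 2, emit neighbor 6.
Step 9: leaves = {6,11}. Remove smallest leaf 6, emit neighbor 1.
Done: 2 vertices remain (1, 11). Sequence = [9 5 7 4 9 10 2 6 1]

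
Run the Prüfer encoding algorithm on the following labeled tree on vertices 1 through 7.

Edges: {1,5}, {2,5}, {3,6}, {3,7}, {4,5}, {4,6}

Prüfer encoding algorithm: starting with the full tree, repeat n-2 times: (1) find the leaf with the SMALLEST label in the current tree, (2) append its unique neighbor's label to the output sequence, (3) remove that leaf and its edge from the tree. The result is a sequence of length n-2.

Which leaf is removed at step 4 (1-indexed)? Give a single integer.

Answer: 4

Derivation:
Step 1: current leaves = {1,2,7}. Remove leaf 1 (neighbor: 5).
Step 2: current leaves = {2,7}. Remove leaf 2 (neighbor: 5).
Step 3: current leaves = {5,7}. Remove leaf 5 (neighbor: 4).
Step 4: current leaves = {4,7}. Remove leaf 4 (neighbor: 6).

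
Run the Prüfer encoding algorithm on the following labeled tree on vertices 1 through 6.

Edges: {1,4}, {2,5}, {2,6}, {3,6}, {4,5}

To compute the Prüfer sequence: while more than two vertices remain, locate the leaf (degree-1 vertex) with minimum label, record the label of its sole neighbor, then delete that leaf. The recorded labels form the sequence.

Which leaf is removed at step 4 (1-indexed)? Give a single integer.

Answer: 5

Derivation:
Step 1: current leaves = {1,3}. Remove leaf 1 (neighbor: 4).
Step 2: current leaves = {3,4}. Remove leaf 3 (neighbor: 6).
Step 3: current leaves = {4,6}. Remove leaf 4 (neighbor: 5).
Step 4: current leaves = {5,6}. Remove leaf 5 (neighbor: 2).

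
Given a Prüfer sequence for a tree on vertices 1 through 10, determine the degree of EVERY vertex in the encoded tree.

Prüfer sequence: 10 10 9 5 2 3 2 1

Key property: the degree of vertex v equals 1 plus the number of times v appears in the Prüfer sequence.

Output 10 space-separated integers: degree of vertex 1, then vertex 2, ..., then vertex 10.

p_1 = 10: count[10] becomes 1
p_2 = 10: count[10] becomes 2
p_3 = 9: count[9] becomes 1
p_4 = 5: count[5] becomes 1
p_5 = 2: count[2] becomes 1
p_6 = 3: count[3] becomes 1
p_7 = 2: count[2] becomes 2
p_8 = 1: count[1] becomes 1
Degrees (1 + count): deg[1]=1+1=2, deg[2]=1+2=3, deg[3]=1+1=2, deg[4]=1+0=1, deg[5]=1+1=2, deg[6]=1+0=1, deg[7]=1+0=1, deg[8]=1+0=1, deg[9]=1+1=2, deg[10]=1+2=3

Answer: 2 3 2 1 2 1 1 1 2 3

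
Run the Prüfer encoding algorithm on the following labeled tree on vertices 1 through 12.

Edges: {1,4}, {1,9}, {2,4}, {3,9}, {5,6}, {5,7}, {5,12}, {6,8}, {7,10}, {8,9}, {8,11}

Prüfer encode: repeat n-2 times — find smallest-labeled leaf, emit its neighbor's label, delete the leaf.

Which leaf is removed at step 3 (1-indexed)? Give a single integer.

Step 1: current leaves = {2,3,10,11,12}. Remove leaf 2 (neighbor: 4).
Step 2: current leaves = {3,4,10,11,12}. Remove leaf 3 (neighbor: 9).
Step 3: current leaves = {4,10,11,12}. Remove leaf 4 (neighbor: 1).

Answer: 4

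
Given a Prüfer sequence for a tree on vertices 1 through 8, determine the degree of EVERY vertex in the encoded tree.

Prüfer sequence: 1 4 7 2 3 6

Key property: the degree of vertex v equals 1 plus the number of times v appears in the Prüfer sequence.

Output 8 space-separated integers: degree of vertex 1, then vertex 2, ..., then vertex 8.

Answer: 2 2 2 2 1 2 2 1

Derivation:
p_1 = 1: count[1] becomes 1
p_2 = 4: count[4] becomes 1
p_3 = 7: count[7] becomes 1
p_4 = 2: count[2] becomes 1
p_5 = 3: count[3] becomes 1
p_6 = 6: count[6] becomes 1
Degrees (1 + count): deg[1]=1+1=2, deg[2]=1+1=2, deg[3]=1+1=2, deg[4]=1+1=2, deg[5]=1+0=1, deg[6]=1+1=2, deg[7]=1+1=2, deg[8]=1+0=1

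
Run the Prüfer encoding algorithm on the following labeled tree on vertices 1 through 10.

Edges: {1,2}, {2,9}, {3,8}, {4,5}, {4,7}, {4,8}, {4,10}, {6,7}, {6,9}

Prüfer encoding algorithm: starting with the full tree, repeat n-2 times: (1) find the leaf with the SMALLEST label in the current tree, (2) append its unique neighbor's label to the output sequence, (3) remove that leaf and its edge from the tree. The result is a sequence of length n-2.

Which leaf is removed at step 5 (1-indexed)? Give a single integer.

Answer: 8

Derivation:
Step 1: current leaves = {1,3,5,10}. Remove leaf 1 (neighbor: 2).
Step 2: current leaves = {2,3,5,10}. Remove leaf 2 (neighbor: 9).
Step 3: current leaves = {3,5,9,10}. Remove leaf 3 (neighbor: 8).
Step 4: current leaves = {5,8,9,10}. Remove leaf 5 (neighbor: 4).
Step 5: current leaves = {8,9,10}. Remove leaf 8 (neighbor: 4).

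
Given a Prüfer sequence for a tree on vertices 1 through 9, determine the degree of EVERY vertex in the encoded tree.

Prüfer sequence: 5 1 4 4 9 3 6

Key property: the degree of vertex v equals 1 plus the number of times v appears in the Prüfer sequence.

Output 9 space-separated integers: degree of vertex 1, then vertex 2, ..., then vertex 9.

Answer: 2 1 2 3 2 2 1 1 2

Derivation:
p_1 = 5: count[5] becomes 1
p_2 = 1: count[1] becomes 1
p_3 = 4: count[4] becomes 1
p_4 = 4: count[4] becomes 2
p_5 = 9: count[9] becomes 1
p_6 = 3: count[3] becomes 1
p_7 = 6: count[6] becomes 1
Degrees (1 + count): deg[1]=1+1=2, deg[2]=1+0=1, deg[3]=1+1=2, deg[4]=1+2=3, deg[5]=1+1=2, deg[6]=1+1=2, deg[7]=1+0=1, deg[8]=1+0=1, deg[9]=1+1=2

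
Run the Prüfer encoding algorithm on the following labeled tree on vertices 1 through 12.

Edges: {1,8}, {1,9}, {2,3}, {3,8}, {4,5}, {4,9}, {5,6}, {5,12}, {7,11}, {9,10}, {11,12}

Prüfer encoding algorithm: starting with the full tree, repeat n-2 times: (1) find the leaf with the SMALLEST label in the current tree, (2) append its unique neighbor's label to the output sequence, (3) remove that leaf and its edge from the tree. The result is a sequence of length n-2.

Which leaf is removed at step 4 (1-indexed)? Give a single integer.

Step 1: current leaves = {2,6,7,10}. Remove leaf 2 (neighbor: 3).
Step 2: current leaves = {3,6,7,10}. Remove leaf 3 (neighbor: 8).
Step 3: current leaves = {6,7,8,10}. Remove leaf 6 (neighbor: 5).
Step 4: current leaves = {7,8,10}. Remove leaf 7 (neighbor: 11).

Answer: 7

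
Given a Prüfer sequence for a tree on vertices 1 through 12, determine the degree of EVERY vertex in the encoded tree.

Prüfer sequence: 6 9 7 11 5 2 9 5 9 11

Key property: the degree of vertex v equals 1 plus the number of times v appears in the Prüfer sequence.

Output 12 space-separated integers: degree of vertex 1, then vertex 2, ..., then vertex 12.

p_1 = 6: count[6] becomes 1
p_2 = 9: count[9] becomes 1
p_3 = 7: count[7] becomes 1
p_4 = 11: count[11] becomes 1
p_5 = 5: count[5] becomes 1
p_6 = 2: count[2] becomes 1
p_7 = 9: count[9] becomes 2
p_8 = 5: count[5] becomes 2
p_9 = 9: count[9] becomes 3
p_10 = 11: count[11] becomes 2
Degrees (1 + count): deg[1]=1+0=1, deg[2]=1+1=2, deg[3]=1+0=1, deg[4]=1+0=1, deg[5]=1+2=3, deg[6]=1+1=2, deg[7]=1+1=2, deg[8]=1+0=1, deg[9]=1+3=4, deg[10]=1+0=1, deg[11]=1+2=3, deg[12]=1+0=1

Answer: 1 2 1 1 3 2 2 1 4 1 3 1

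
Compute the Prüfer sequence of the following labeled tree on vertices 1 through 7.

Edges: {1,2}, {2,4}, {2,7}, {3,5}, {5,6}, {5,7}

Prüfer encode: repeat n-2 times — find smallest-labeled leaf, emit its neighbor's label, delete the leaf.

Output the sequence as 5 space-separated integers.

Step 1: leaves = {1,3,4,6}. Remove smallest leaf 1, emit neighbor 2.
Step 2: leaves = {3,4,6}. Remove smallest leaf 3, emit neighbor 5.
Step 3: leaves = {4,6}. Remove smallest leaf 4, emit neighbor 2.
Step 4: leaves = {2,6}. Remove smallest leaf 2, emit neighbor 7.
Step 5: leaves = {6,7}. Remove smallest leaf 6, emit neighbor 5.
Done: 2 vertices remain (5, 7). Sequence = [2 5 2 7 5]

Answer: 2 5 2 7 5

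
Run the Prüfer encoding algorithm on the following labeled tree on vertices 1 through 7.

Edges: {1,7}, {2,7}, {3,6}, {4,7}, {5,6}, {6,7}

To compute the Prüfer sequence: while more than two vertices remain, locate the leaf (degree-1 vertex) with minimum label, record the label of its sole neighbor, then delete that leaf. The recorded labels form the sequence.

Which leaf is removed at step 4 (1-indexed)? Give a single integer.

Step 1: current leaves = {1,2,3,4,5}. Remove leaf 1 (neighbor: 7).
Step 2: current leaves = {2,3,4,5}. Remove leaf 2 (neighbor: 7).
Step 3: current leaves = {3,4,5}. Remove leaf 3 (neighbor: 6).
Step 4: current leaves = {4,5}. Remove leaf 4 (neighbor: 7).

Answer: 4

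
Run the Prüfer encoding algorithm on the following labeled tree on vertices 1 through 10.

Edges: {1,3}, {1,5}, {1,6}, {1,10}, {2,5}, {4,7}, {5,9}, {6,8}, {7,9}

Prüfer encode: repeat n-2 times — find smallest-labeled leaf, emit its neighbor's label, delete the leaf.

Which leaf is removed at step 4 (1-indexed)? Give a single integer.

Step 1: current leaves = {2,3,4,8,10}. Remove leaf 2 (neighbor: 5).
Step 2: current leaves = {3,4,8,10}. Remove leaf 3 (neighbor: 1).
Step 3: current leaves = {4,8,10}. Remove leaf 4 (neighbor: 7).
Step 4: current leaves = {7,8,10}. Remove leaf 7 (neighbor: 9).

Answer: 7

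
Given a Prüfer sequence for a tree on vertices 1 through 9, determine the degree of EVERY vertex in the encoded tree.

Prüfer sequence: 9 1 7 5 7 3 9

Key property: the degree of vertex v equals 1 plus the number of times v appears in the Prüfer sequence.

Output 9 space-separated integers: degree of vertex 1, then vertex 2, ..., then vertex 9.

Answer: 2 1 2 1 2 1 3 1 3

Derivation:
p_1 = 9: count[9] becomes 1
p_2 = 1: count[1] becomes 1
p_3 = 7: count[7] becomes 1
p_4 = 5: count[5] becomes 1
p_5 = 7: count[7] becomes 2
p_6 = 3: count[3] becomes 1
p_7 = 9: count[9] becomes 2
Degrees (1 + count): deg[1]=1+1=2, deg[2]=1+0=1, deg[3]=1+1=2, deg[4]=1+0=1, deg[5]=1+1=2, deg[6]=1+0=1, deg[7]=1+2=3, deg[8]=1+0=1, deg[9]=1+2=3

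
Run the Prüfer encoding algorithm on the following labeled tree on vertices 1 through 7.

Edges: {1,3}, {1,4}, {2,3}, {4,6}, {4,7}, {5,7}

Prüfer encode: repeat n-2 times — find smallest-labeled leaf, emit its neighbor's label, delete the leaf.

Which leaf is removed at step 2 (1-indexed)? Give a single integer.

Step 1: current leaves = {2,5,6}. Remove leaf 2 (neighbor: 3).
Step 2: current leaves = {3,5,6}. Remove leaf 3 (neighbor: 1).

Answer: 3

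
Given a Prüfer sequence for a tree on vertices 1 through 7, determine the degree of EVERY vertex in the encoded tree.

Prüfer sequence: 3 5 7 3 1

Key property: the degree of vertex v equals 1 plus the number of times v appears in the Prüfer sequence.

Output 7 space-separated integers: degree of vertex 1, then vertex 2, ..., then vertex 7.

Answer: 2 1 3 1 2 1 2

Derivation:
p_1 = 3: count[3] becomes 1
p_2 = 5: count[5] becomes 1
p_3 = 7: count[7] becomes 1
p_4 = 3: count[3] becomes 2
p_5 = 1: count[1] becomes 1
Degrees (1 + count): deg[1]=1+1=2, deg[2]=1+0=1, deg[3]=1+2=3, deg[4]=1+0=1, deg[5]=1+1=2, deg[6]=1+0=1, deg[7]=1+1=2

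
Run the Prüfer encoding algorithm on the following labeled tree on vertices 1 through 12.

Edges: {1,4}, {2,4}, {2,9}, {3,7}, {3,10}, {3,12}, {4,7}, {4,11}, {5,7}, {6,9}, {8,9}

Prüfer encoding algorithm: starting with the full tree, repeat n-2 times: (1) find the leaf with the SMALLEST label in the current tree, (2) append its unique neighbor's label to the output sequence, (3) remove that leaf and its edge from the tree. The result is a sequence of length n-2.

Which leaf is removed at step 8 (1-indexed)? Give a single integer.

Answer: 11

Derivation:
Step 1: current leaves = {1,5,6,8,10,11,12}. Remove leaf 1 (neighbor: 4).
Step 2: current leaves = {5,6,8,10,11,12}. Remove leaf 5 (neighbor: 7).
Step 3: current leaves = {6,8,10,11,12}. Remove leaf 6 (neighbor: 9).
Step 4: current leaves = {8,10,11,12}. Remove leaf 8 (neighbor: 9).
Step 5: current leaves = {9,10,11,12}. Remove leaf 9 (neighbor: 2).
Step 6: current leaves = {2,10,11,12}. Remove leaf 2 (neighbor: 4).
Step 7: current leaves = {10,11,12}. Remove leaf 10 (neighbor: 3).
Step 8: current leaves = {11,12}. Remove leaf 11 (neighbor: 4).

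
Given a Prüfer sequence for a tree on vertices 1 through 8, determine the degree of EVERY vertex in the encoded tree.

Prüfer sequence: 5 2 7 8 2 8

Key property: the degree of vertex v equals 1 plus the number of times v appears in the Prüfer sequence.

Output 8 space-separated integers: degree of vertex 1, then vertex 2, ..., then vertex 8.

p_1 = 5: count[5] becomes 1
p_2 = 2: count[2] becomes 1
p_3 = 7: count[7] becomes 1
p_4 = 8: count[8] becomes 1
p_5 = 2: count[2] becomes 2
p_6 = 8: count[8] becomes 2
Degrees (1 + count): deg[1]=1+0=1, deg[2]=1+2=3, deg[3]=1+0=1, deg[4]=1+0=1, deg[5]=1+1=2, deg[6]=1+0=1, deg[7]=1+1=2, deg[8]=1+2=3

Answer: 1 3 1 1 2 1 2 3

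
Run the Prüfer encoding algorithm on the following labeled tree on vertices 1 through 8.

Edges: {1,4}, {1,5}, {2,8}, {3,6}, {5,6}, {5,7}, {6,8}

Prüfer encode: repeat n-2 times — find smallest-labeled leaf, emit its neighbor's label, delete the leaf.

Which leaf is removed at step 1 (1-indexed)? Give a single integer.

Step 1: current leaves = {2,3,4,7}. Remove leaf 2 (neighbor: 8).

Answer: 2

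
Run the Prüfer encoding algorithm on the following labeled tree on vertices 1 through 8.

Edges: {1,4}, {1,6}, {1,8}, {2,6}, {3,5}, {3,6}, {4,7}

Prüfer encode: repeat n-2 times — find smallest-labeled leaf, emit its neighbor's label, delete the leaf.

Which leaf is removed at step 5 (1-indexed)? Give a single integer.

Step 1: current leaves = {2,5,7,8}. Remove leaf 2 (neighbor: 6).
Step 2: current leaves = {5,7,8}. Remove leaf 5 (neighbor: 3).
Step 3: current leaves = {3,7,8}. Remove leaf 3 (neighbor: 6).
Step 4: current leaves = {6,7,8}. Remove leaf 6 (neighbor: 1).
Step 5: current leaves = {7,8}. Remove leaf 7 (neighbor: 4).

Answer: 7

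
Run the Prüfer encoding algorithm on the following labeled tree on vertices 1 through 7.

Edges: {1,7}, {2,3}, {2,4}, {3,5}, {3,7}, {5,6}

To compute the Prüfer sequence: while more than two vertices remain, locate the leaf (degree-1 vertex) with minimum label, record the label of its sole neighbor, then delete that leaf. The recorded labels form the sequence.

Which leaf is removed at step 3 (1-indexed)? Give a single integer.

Answer: 2

Derivation:
Step 1: current leaves = {1,4,6}. Remove leaf 1 (neighbor: 7).
Step 2: current leaves = {4,6,7}. Remove leaf 4 (neighbor: 2).
Step 3: current leaves = {2,6,7}. Remove leaf 2 (neighbor: 3).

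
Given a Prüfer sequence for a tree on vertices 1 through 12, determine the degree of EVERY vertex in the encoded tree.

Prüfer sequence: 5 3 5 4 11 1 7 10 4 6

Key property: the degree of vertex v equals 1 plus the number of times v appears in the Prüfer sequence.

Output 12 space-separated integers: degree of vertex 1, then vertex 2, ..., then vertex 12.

Answer: 2 1 2 3 3 2 2 1 1 2 2 1

Derivation:
p_1 = 5: count[5] becomes 1
p_2 = 3: count[3] becomes 1
p_3 = 5: count[5] becomes 2
p_4 = 4: count[4] becomes 1
p_5 = 11: count[11] becomes 1
p_6 = 1: count[1] becomes 1
p_7 = 7: count[7] becomes 1
p_8 = 10: count[10] becomes 1
p_9 = 4: count[4] becomes 2
p_10 = 6: count[6] becomes 1
Degrees (1 + count): deg[1]=1+1=2, deg[2]=1+0=1, deg[3]=1+1=2, deg[4]=1+2=3, deg[5]=1+2=3, deg[6]=1+1=2, deg[7]=1+1=2, deg[8]=1+0=1, deg[9]=1+0=1, deg[10]=1+1=2, deg[11]=1+1=2, deg[12]=1+0=1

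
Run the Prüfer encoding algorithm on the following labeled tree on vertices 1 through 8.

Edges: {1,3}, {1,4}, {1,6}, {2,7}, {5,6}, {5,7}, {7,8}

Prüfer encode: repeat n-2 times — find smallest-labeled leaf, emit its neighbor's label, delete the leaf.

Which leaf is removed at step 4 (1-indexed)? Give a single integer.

Step 1: current leaves = {2,3,4,8}. Remove leaf 2 (neighbor: 7).
Step 2: current leaves = {3,4,8}. Remove leaf 3 (neighbor: 1).
Step 3: current leaves = {4,8}. Remove leaf 4 (neighbor: 1).
Step 4: current leaves = {1,8}. Remove leaf 1 (neighbor: 6).

Answer: 1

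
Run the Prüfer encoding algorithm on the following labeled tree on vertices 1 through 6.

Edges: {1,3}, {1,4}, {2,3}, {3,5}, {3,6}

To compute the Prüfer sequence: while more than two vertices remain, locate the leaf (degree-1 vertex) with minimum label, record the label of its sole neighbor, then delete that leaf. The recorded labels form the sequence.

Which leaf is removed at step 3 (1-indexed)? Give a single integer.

Answer: 1

Derivation:
Step 1: current leaves = {2,4,5,6}. Remove leaf 2 (neighbor: 3).
Step 2: current leaves = {4,5,6}. Remove leaf 4 (neighbor: 1).
Step 3: current leaves = {1,5,6}. Remove leaf 1 (neighbor: 3).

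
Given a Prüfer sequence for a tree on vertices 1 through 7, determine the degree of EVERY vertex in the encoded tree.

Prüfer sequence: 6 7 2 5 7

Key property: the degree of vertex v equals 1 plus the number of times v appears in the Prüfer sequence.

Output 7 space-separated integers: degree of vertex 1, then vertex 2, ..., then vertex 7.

Answer: 1 2 1 1 2 2 3

Derivation:
p_1 = 6: count[6] becomes 1
p_2 = 7: count[7] becomes 1
p_3 = 2: count[2] becomes 1
p_4 = 5: count[5] becomes 1
p_5 = 7: count[7] becomes 2
Degrees (1 + count): deg[1]=1+0=1, deg[2]=1+1=2, deg[3]=1+0=1, deg[4]=1+0=1, deg[5]=1+1=2, deg[6]=1+1=2, deg[7]=1+2=3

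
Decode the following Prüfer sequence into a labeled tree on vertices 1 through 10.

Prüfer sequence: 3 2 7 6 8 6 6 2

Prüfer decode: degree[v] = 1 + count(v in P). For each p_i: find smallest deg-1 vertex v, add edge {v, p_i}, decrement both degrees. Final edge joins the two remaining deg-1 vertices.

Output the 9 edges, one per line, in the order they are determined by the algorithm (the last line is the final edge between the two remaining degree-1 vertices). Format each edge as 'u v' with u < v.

Initial degrees: {1:1, 2:3, 3:2, 4:1, 5:1, 6:4, 7:2, 8:2, 9:1, 10:1}
Step 1: smallest deg-1 vertex = 1, p_1 = 3. Add edge {1,3}. Now deg[1]=0, deg[3]=1.
Step 2: smallest deg-1 vertex = 3, p_2 = 2. Add edge {2,3}. Now deg[3]=0, deg[2]=2.
Step 3: smallest deg-1 vertex = 4, p_3 = 7. Add edge {4,7}. Now deg[4]=0, deg[7]=1.
Step 4: smallest deg-1 vertex = 5, p_4 = 6. Add edge {5,6}. Now deg[5]=0, deg[6]=3.
Step 5: smallest deg-1 vertex = 7, p_5 = 8. Add edge {7,8}. Now deg[7]=0, deg[8]=1.
Step 6: smallest deg-1 vertex = 8, p_6 = 6. Add edge {6,8}. Now deg[8]=0, deg[6]=2.
Step 7: smallest deg-1 vertex = 9, p_7 = 6. Add edge {6,9}. Now deg[9]=0, deg[6]=1.
Step 8: smallest deg-1 vertex = 6, p_8 = 2. Add edge {2,6}. Now deg[6]=0, deg[2]=1.
Final: two remaining deg-1 vertices are 2, 10. Add edge {2,10}.

Answer: 1 3
2 3
4 7
5 6
7 8
6 8
6 9
2 6
2 10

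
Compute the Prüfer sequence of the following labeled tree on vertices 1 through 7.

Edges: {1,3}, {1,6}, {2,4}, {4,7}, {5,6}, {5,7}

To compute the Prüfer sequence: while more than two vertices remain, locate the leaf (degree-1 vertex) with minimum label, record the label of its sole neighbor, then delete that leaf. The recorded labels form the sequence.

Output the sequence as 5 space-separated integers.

Answer: 4 1 6 7 5

Derivation:
Step 1: leaves = {2,3}. Remove smallest leaf 2, emit neighbor 4.
Step 2: leaves = {3,4}. Remove smallest leaf 3, emit neighbor 1.
Step 3: leaves = {1,4}. Remove smallest leaf 1, emit neighbor 6.
Step 4: leaves = {4,6}. Remove smallest leaf 4, emit neighbor 7.
Step 5: leaves = {6,7}. Remove smallest leaf 6, emit neighbor 5.
Done: 2 vertices remain (5, 7). Sequence = [4 1 6 7 5]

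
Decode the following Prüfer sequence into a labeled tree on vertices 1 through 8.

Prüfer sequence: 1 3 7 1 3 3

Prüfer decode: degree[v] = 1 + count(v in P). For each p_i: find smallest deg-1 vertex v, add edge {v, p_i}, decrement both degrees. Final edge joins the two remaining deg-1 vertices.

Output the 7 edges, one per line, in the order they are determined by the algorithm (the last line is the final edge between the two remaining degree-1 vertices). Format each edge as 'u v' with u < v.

Initial degrees: {1:3, 2:1, 3:4, 4:1, 5:1, 6:1, 7:2, 8:1}
Step 1: smallest deg-1 vertex = 2, p_1 = 1. Add edge {1,2}. Now deg[2]=0, deg[1]=2.
Step 2: smallest deg-1 vertex = 4, p_2 = 3. Add edge {3,4}. Now deg[4]=0, deg[3]=3.
Step 3: smallest deg-1 vertex = 5, p_3 = 7. Add edge {5,7}. Now deg[5]=0, deg[7]=1.
Step 4: smallest deg-1 vertex = 6, p_4 = 1. Add edge {1,6}. Now deg[6]=0, deg[1]=1.
Step 5: smallest deg-1 vertex = 1, p_5 = 3. Add edge {1,3}. Now deg[1]=0, deg[3]=2.
Step 6: smallest deg-1 vertex = 7, p_6 = 3. Add edge {3,7}. Now deg[7]=0, deg[3]=1.
Final: two remaining deg-1 vertices are 3, 8. Add edge {3,8}.

Answer: 1 2
3 4
5 7
1 6
1 3
3 7
3 8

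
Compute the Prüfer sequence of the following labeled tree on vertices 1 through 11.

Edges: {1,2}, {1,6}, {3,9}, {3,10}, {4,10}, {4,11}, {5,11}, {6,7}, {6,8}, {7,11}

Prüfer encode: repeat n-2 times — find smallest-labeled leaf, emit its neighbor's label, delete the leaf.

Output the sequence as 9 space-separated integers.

Step 1: leaves = {2,5,8,9}. Remove smallest leaf 2, emit neighbor 1.
Step 2: leaves = {1,5,8,9}. Remove smallest leaf 1, emit neighbor 6.
Step 3: leaves = {5,8,9}. Remove smallest leaf 5, emit neighbor 11.
Step 4: leaves = {8,9}. Remove smallest leaf 8, emit neighbor 6.
Step 5: leaves = {6,9}. Remove smallest leaf 6, emit neighbor 7.
Step 6: leaves = {7,9}. Remove smallest leaf 7, emit neighbor 11.
Step 7: leaves = {9,11}. Remove smallest leaf 9, emit neighbor 3.
Step 8: leaves = {3,11}. Remove smallest leaf 3, emit neighbor 10.
Step 9: leaves = {10,11}. Remove smallest leaf 10, emit neighbor 4.
Done: 2 vertices remain (4, 11). Sequence = [1 6 11 6 7 11 3 10 4]

Answer: 1 6 11 6 7 11 3 10 4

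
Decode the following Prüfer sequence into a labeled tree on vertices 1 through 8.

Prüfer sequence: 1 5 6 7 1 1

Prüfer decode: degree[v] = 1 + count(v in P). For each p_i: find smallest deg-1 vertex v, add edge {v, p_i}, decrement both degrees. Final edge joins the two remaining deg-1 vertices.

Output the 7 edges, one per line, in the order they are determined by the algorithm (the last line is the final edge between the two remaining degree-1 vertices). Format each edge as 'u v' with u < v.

Initial degrees: {1:4, 2:1, 3:1, 4:1, 5:2, 6:2, 7:2, 8:1}
Step 1: smallest deg-1 vertex = 2, p_1 = 1. Add edge {1,2}. Now deg[2]=0, deg[1]=3.
Step 2: smallest deg-1 vertex = 3, p_2 = 5. Add edge {3,5}. Now deg[3]=0, deg[5]=1.
Step 3: smallest deg-1 vertex = 4, p_3 = 6. Add edge {4,6}. Now deg[4]=0, deg[6]=1.
Step 4: smallest deg-1 vertex = 5, p_4 = 7. Add edge {5,7}. Now deg[5]=0, deg[7]=1.
Step 5: smallest deg-1 vertex = 6, p_5 = 1. Add edge {1,6}. Now deg[6]=0, deg[1]=2.
Step 6: smallest deg-1 vertex = 7, p_6 = 1. Add edge {1,7}. Now deg[7]=0, deg[1]=1.
Final: two remaining deg-1 vertices are 1, 8. Add edge {1,8}.

Answer: 1 2
3 5
4 6
5 7
1 6
1 7
1 8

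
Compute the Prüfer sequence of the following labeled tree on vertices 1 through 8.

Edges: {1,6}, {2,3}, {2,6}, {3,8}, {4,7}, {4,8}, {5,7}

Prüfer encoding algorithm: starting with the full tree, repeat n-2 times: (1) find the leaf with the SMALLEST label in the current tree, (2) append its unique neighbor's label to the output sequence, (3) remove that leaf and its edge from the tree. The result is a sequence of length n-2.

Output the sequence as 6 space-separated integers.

Step 1: leaves = {1,5}. Remove smallest leaf 1, emit neighbor 6.
Step 2: leaves = {5,6}. Remove smallest leaf 5, emit neighbor 7.
Step 3: leaves = {6,7}. Remove smallest leaf 6, emit neighbor 2.
Step 4: leaves = {2,7}. Remove smallest leaf 2, emit neighbor 3.
Step 5: leaves = {3,7}. Remove smallest leaf 3, emit neighbor 8.
Step 6: leaves = {7,8}. Remove smallest leaf 7, emit neighbor 4.
Done: 2 vertices remain (4, 8). Sequence = [6 7 2 3 8 4]

Answer: 6 7 2 3 8 4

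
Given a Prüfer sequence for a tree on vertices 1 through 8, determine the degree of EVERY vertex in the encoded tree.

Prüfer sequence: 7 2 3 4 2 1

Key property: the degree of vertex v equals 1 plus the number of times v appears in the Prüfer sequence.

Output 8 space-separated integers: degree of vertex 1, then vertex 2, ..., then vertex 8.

p_1 = 7: count[7] becomes 1
p_2 = 2: count[2] becomes 1
p_3 = 3: count[3] becomes 1
p_4 = 4: count[4] becomes 1
p_5 = 2: count[2] becomes 2
p_6 = 1: count[1] becomes 1
Degrees (1 + count): deg[1]=1+1=2, deg[2]=1+2=3, deg[3]=1+1=2, deg[4]=1+1=2, deg[5]=1+0=1, deg[6]=1+0=1, deg[7]=1+1=2, deg[8]=1+0=1

Answer: 2 3 2 2 1 1 2 1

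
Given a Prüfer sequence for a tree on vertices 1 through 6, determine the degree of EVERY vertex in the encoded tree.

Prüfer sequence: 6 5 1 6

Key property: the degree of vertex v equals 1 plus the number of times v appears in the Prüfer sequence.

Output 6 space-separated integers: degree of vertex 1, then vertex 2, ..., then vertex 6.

Answer: 2 1 1 1 2 3

Derivation:
p_1 = 6: count[6] becomes 1
p_2 = 5: count[5] becomes 1
p_3 = 1: count[1] becomes 1
p_4 = 6: count[6] becomes 2
Degrees (1 + count): deg[1]=1+1=2, deg[2]=1+0=1, deg[3]=1+0=1, deg[4]=1+0=1, deg[5]=1+1=2, deg[6]=1+2=3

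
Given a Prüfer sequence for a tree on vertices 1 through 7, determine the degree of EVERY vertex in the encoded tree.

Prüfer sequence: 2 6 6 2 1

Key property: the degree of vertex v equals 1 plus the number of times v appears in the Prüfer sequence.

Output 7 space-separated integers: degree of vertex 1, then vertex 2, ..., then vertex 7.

p_1 = 2: count[2] becomes 1
p_2 = 6: count[6] becomes 1
p_3 = 6: count[6] becomes 2
p_4 = 2: count[2] becomes 2
p_5 = 1: count[1] becomes 1
Degrees (1 + count): deg[1]=1+1=2, deg[2]=1+2=3, deg[3]=1+0=1, deg[4]=1+0=1, deg[5]=1+0=1, deg[6]=1+2=3, deg[7]=1+0=1

Answer: 2 3 1 1 1 3 1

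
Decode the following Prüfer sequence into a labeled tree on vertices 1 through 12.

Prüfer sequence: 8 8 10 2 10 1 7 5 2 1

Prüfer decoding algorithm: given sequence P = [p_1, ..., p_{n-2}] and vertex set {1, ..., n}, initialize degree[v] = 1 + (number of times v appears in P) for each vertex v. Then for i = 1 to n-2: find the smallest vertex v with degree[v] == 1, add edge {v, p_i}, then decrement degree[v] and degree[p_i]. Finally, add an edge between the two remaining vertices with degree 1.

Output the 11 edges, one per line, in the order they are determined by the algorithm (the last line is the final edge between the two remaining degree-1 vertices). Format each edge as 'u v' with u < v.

Initial degrees: {1:3, 2:3, 3:1, 4:1, 5:2, 6:1, 7:2, 8:3, 9:1, 10:3, 11:1, 12:1}
Step 1: smallest deg-1 vertex = 3, p_1 = 8. Add edge {3,8}. Now deg[3]=0, deg[8]=2.
Step 2: smallest deg-1 vertex = 4, p_2 = 8. Add edge {4,8}. Now deg[4]=0, deg[8]=1.
Step 3: smallest deg-1 vertex = 6, p_3 = 10. Add edge {6,10}. Now deg[6]=0, deg[10]=2.
Step 4: smallest deg-1 vertex = 8, p_4 = 2. Add edge {2,8}. Now deg[8]=0, deg[2]=2.
Step 5: smallest deg-1 vertex = 9, p_5 = 10. Add edge {9,10}. Now deg[9]=0, deg[10]=1.
Step 6: smallest deg-1 vertex = 10, p_6 = 1. Add edge {1,10}. Now deg[10]=0, deg[1]=2.
Step 7: smallest deg-1 vertex = 11, p_7 = 7. Add edge {7,11}. Now deg[11]=0, deg[7]=1.
Step 8: smallest deg-1 vertex = 7, p_8 = 5. Add edge {5,7}. Now deg[7]=0, deg[5]=1.
Step 9: smallest deg-1 vertex = 5, p_9 = 2. Add edge {2,5}. Now deg[5]=0, deg[2]=1.
Step 10: smallest deg-1 vertex = 2, p_10 = 1. Add edge {1,2}. Now deg[2]=0, deg[1]=1.
Final: two remaining deg-1 vertices are 1, 12. Add edge {1,12}.

Answer: 3 8
4 8
6 10
2 8
9 10
1 10
7 11
5 7
2 5
1 2
1 12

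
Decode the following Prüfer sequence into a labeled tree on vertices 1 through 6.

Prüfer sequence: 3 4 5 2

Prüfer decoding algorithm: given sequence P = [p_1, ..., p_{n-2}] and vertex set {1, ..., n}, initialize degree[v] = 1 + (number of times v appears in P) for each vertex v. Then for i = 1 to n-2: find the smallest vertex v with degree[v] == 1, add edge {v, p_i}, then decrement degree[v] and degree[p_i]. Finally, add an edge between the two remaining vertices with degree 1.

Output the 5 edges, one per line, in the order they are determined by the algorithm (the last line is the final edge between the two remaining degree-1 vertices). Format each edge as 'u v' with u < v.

Initial degrees: {1:1, 2:2, 3:2, 4:2, 5:2, 6:1}
Step 1: smallest deg-1 vertex = 1, p_1 = 3. Add edge {1,3}. Now deg[1]=0, deg[3]=1.
Step 2: smallest deg-1 vertex = 3, p_2 = 4. Add edge {3,4}. Now deg[3]=0, deg[4]=1.
Step 3: smallest deg-1 vertex = 4, p_3 = 5. Add edge {4,5}. Now deg[4]=0, deg[5]=1.
Step 4: smallest deg-1 vertex = 5, p_4 = 2. Add edge {2,5}. Now deg[5]=0, deg[2]=1.
Final: two remaining deg-1 vertices are 2, 6. Add edge {2,6}.

Answer: 1 3
3 4
4 5
2 5
2 6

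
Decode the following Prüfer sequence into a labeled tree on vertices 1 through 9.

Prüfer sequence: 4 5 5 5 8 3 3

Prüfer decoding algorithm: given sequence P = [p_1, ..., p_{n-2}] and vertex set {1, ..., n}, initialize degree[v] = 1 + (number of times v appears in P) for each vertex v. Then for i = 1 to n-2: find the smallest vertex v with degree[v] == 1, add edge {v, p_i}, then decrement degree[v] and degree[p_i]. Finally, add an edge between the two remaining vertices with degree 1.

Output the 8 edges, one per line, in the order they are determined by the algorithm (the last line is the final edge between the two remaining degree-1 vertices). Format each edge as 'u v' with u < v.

Answer: 1 4
2 5
4 5
5 6
5 8
3 7
3 8
3 9

Derivation:
Initial degrees: {1:1, 2:1, 3:3, 4:2, 5:4, 6:1, 7:1, 8:2, 9:1}
Step 1: smallest deg-1 vertex = 1, p_1 = 4. Add edge {1,4}. Now deg[1]=0, deg[4]=1.
Step 2: smallest deg-1 vertex = 2, p_2 = 5. Add edge {2,5}. Now deg[2]=0, deg[5]=3.
Step 3: smallest deg-1 vertex = 4, p_3 = 5. Add edge {4,5}. Now deg[4]=0, deg[5]=2.
Step 4: smallest deg-1 vertex = 6, p_4 = 5. Add edge {5,6}. Now deg[6]=0, deg[5]=1.
Step 5: smallest deg-1 vertex = 5, p_5 = 8. Add edge {5,8}. Now deg[5]=0, deg[8]=1.
Step 6: smallest deg-1 vertex = 7, p_6 = 3. Add edge {3,7}. Now deg[7]=0, deg[3]=2.
Step 7: smallest deg-1 vertex = 8, p_7 = 3. Add edge {3,8}. Now deg[8]=0, deg[3]=1.
Final: two remaining deg-1 vertices are 3, 9. Add edge {3,9}.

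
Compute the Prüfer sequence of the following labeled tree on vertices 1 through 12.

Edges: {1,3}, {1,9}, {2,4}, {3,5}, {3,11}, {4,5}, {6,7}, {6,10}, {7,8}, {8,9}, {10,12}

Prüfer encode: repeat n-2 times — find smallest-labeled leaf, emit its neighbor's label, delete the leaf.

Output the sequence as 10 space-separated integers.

Answer: 4 5 3 3 1 9 8 7 6 10

Derivation:
Step 1: leaves = {2,11,12}. Remove smallest leaf 2, emit neighbor 4.
Step 2: leaves = {4,11,12}. Remove smallest leaf 4, emit neighbor 5.
Step 3: leaves = {5,11,12}. Remove smallest leaf 5, emit neighbor 3.
Step 4: leaves = {11,12}. Remove smallest leaf 11, emit neighbor 3.
Step 5: leaves = {3,12}. Remove smallest leaf 3, emit neighbor 1.
Step 6: leaves = {1,12}. Remove smallest leaf 1, emit neighbor 9.
Step 7: leaves = {9,12}. Remove smallest leaf 9, emit neighbor 8.
Step 8: leaves = {8,12}. Remove smallest leaf 8, emit neighbor 7.
Step 9: leaves = {7,12}. Remove smallest leaf 7, emit neighbor 6.
Step 10: leaves = {6,12}. Remove smallest leaf 6, emit neighbor 10.
Done: 2 vertices remain (10, 12). Sequence = [4 5 3 3 1 9 8 7 6 10]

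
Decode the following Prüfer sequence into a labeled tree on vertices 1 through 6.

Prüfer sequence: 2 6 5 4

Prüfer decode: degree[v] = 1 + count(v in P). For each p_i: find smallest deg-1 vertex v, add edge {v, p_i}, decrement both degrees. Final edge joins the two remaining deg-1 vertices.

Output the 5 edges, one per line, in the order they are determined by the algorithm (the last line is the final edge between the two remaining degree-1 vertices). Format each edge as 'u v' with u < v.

Initial degrees: {1:1, 2:2, 3:1, 4:2, 5:2, 6:2}
Step 1: smallest deg-1 vertex = 1, p_1 = 2. Add edge {1,2}. Now deg[1]=0, deg[2]=1.
Step 2: smallest deg-1 vertex = 2, p_2 = 6. Add edge {2,6}. Now deg[2]=0, deg[6]=1.
Step 3: smallest deg-1 vertex = 3, p_3 = 5. Add edge {3,5}. Now deg[3]=0, deg[5]=1.
Step 4: smallest deg-1 vertex = 5, p_4 = 4. Add edge {4,5}. Now deg[5]=0, deg[4]=1.
Final: two remaining deg-1 vertices are 4, 6. Add edge {4,6}.

Answer: 1 2
2 6
3 5
4 5
4 6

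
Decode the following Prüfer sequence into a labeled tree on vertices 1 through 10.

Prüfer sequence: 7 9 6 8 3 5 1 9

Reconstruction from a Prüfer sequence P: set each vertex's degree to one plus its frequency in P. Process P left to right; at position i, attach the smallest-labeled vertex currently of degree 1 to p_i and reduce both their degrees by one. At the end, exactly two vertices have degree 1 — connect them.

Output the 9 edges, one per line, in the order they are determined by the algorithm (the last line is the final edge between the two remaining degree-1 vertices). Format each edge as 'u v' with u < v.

Initial degrees: {1:2, 2:1, 3:2, 4:1, 5:2, 6:2, 7:2, 8:2, 9:3, 10:1}
Step 1: smallest deg-1 vertex = 2, p_1 = 7. Add edge {2,7}. Now deg[2]=0, deg[7]=1.
Step 2: smallest deg-1 vertex = 4, p_2 = 9. Add edge {4,9}. Now deg[4]=0, deg[9]=2.
Step 3: smallest deg-1 vertex = 7, p_3 = 6. Add edge {6,7}. Now deg[7]=0, deg[6]=1.
Step 4: smallest deg-1 vertex = 6, p_4 = 8. Add edge {6,8}. Now deg[6]=0, deg[8]=1.
Step 5: smallest deg-1 vertex = 8, p_5 = 3. Add edge {3,8}. Now deg[8]=0, deg[3]=1.
Step 6: smallest deg-1 vertex = 3, p_6 = 5. Add edge {3,5}. Now deg[3]=0, deg[5]=1.
Step 7: smallest deg-1 vertex = 5, p_7 = 1. Add edge {1,5}. Now deg[5]=0, deg[1]=1.
Step 8: smallest deg-1 vertex = 1, p_8 = 9. Add edge {1,9}. Now deg[1]=0, deg[9]=1.
Final: two remaining deg-1 vertices are 9, 10. Add edge {9,10}.

Answer: 2 7
4 9
6 7
6 8
3 8
3 5
1 5
1 9
9 10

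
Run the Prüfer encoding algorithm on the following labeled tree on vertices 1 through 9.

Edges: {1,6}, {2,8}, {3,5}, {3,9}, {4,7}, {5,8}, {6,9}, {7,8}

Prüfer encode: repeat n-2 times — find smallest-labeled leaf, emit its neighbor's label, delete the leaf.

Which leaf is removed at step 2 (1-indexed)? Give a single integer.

Step 1: current leaves = {1,2,4}. Remove leaf 1 (neighbor: 6).
Step 2: current leaves = {2,4,6}. Remove leaf 2 (neighbor: 8).

Answer: 2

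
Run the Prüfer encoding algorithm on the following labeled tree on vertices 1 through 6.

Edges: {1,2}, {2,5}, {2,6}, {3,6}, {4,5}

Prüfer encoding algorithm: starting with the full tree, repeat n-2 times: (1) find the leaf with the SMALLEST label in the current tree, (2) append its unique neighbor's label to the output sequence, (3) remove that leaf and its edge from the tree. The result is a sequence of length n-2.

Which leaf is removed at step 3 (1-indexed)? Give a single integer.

Answer: 4

Derivation:
Step 1: current leaves = {1,3,4}. Remove leaf 1 (neighbor: 2).
Step 2: current leaves = {3,4}. Remove leaf 3 (neighbor: 6).
Step 3: current leaves = {4,6}. Remove leaf 4 (neighbor: 5).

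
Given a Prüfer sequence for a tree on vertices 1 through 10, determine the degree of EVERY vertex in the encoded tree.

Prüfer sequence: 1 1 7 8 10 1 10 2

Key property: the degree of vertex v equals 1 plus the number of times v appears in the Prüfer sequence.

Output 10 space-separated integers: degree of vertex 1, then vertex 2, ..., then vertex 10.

Answer: 4 2 1 1 1 1 2 2 1 3

Derivation:
p_1 = 1: count[1] becomes 1
p_2 = 1: count[1] becomes 2
p_3 = 7: count[7] becomes 1
p_4 = 8: count[8] becomes 1
p_5 = 10: count[10] becomes 1
p_6 = 1: count[1] becomes 3
p_7 = 10: count[10] becomes 2
p_8 = 2: count[2] becomes 1
Degrees (1 + count): deg[1]=1+3=4, deg[2]=1+1=2, deg[3]=1+0=1, deg[4]=1+0=1, deg[5]=1+0=1, deg[6]=1+0=1, deg[7]=1+1=2, deg[8]=1+1=2, deg[9]=1+0=1, deg[10]=1+2=3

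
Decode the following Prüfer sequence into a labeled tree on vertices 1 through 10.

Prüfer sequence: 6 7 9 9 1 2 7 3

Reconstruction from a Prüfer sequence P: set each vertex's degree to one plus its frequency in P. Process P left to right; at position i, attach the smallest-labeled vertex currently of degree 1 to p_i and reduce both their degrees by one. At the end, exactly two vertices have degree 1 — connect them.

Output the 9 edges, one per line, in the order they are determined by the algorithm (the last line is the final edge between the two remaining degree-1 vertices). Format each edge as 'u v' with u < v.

Initial degrees: {1:2, 2:2, 3:2, 4:1, 5:1, 6:2, 7:3, 8:1, 9:3, 10:1}
Step 1: smallest deg-1 vertex = 4, p_1 = 6. Add edge {4,6}. Now deg[4]=0, deg[6]=1.
Step 2: smallest deg-1 vertex = 5, p_2 = 7. Add edge {5,7}. Now deg[5]=0, deg[7]=2.
Step 3: smallest deg-1 vertex = 6, p_3 = 9. Add edge {6,9}. Now deg[6]=0, deg[9]=2.
Step 4: smallest deg-1 vertex = 8, p_4 = 9. Add edge {8,9}. Now deg[8]=0, deg[9]=1.
Step 5: smallest deg-1 vertex = 9, p_5 = 1. Add edge {1,9}. Now deg[9]=0, deg[1]=1.
Step 6: smallest deg-1 vertex = 1, p_6 = 2. Add edge {1,2}. Now deg[1]=0, deg[2]=1.
Step 7: smallest deg-1 vertex = 2, p_7 = 7. Add edge {2,7}. Now deg[2]=0, deg[7]=1.
Step 8: smallest deg-1 vertex = 7, p_8 = 3. Add edge {3,7}. Now deg[7]=0, deg[3]=1.
Final: two remaining deg-1 vertices are 3, 10. Add edge {3,10}.

Answer: 4 6
5 7
6 9
8 9
1 9
1 2
2 7
3 7
3 10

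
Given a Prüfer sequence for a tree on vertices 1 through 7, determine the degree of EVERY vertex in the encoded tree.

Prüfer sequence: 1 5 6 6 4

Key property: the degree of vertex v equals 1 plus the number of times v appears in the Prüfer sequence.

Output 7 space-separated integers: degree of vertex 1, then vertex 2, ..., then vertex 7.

p_1 = 1: count[1] becomes 1
p_2 = 5: count[5] becomes 1
p_3 = 6: count[6] becomes 1
p_4 = 6: count[6] becomes 2
p_5 = 4: count[4] becomes 1
Degrees (1 + count): deg[1]=1+1=2, deg[2]=1+0=1, deg[3]=1+0=1, deg[4]=1+1=2, deg[5]=1+1=2, deg[6]=1+2=3, deg[7]=1+0=1

Answer: 2 1 1 2 2 3 1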